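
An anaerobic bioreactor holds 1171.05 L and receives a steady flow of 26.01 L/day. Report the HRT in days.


HRT = V / Q
= 1171.05 / 26.01
= 45.0231 days

45.0231 days


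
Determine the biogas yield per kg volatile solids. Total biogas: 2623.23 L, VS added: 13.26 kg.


Y = V / VS
= 2623.23 / 13.26
= 197.8303 L/kg VS

197.8303 L/kg VS


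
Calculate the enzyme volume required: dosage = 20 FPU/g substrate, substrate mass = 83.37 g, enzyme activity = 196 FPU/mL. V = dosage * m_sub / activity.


V = dosage * m_sub / activity
V = 20 * 83.37 / 196
V = 8.5071 mL

8.5071 mL


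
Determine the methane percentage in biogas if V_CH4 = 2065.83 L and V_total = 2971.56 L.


CH4% = V_CH4 / V_total * 100
= 2065.83 / 2971.56 * 100
= 69.5201%

69.5201%


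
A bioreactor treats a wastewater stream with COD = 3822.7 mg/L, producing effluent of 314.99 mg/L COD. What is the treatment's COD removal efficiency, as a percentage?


eta = (COD_in - COD_out) / COD_in * 100
= (3822.7 - 314.99) / 3822.7 * 100
= 91.7600%

91.7600%


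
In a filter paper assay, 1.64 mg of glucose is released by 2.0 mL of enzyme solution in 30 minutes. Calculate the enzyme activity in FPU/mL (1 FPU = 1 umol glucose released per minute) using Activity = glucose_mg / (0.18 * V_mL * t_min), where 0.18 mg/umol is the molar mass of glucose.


Activity = glucose_mg / (0.18 mg/umol * V_mL * t_min)
= 1.64 / (0.18 * 2.0 * 30)
= 0.1519 FPU/mL

0.1519 FPU/mL


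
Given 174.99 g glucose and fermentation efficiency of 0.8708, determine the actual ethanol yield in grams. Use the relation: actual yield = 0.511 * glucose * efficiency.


Actual ethanol: m = 0.511 * 174.99 * 0.8708
m = 77.8668 g

77.8668 g


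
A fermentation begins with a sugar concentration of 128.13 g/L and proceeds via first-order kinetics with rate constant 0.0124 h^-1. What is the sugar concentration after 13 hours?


S = S0 * exp(-k * t)
S = 128.13 * exp(-0.0124 * 13)
S = 109.0542 g/L

109.0542 g/L


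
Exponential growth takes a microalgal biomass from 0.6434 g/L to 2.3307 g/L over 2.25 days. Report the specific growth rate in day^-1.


mu = ln(X2/X1) / dt
= ln(2.3307/0.6434) / 2.25
= 0.5721 per day

0.5721 per day


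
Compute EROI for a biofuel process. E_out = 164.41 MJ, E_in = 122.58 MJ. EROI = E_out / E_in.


EROI = E_out / E_in
= 164.41 / 122.58
= 1.3412

1.3412


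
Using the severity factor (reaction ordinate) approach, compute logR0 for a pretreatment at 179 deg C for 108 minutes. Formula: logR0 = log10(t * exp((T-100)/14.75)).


logR0 = log10(t * exp((T - 100) / 14.75))
= log10(108 * exp((179 - 100) / 14.75))
= 4.3595

4.3595


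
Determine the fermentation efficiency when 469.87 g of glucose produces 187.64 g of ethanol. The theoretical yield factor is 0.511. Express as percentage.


Fermentation efficiency = (actual / (0.511 * glucose)) * 100
= (187.64 / (0.511 * 469.87)) * 100
= 78.1496%

78.1496%


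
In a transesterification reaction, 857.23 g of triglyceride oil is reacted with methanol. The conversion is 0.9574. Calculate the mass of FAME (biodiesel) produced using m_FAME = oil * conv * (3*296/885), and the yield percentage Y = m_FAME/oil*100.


m_FAME = oil * conv * (3 * 296 / 885) = oil * conv * (888/885)
= 857.23 * 0.9574 * 888 / 885
= 823.4941 g
Y = m_FAME / oil * 100 = conv * (888/885) * 100
= 0.9574 * 888 / 885 * 100
= 96.06%

823.4941 g FAME; Y = 96.06%


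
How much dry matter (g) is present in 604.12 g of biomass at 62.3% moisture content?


Wd = Ww * (1 - MC/100)
= 604.12 * (1 - 62.3/100)
= 227.7532 g

227.7532 g


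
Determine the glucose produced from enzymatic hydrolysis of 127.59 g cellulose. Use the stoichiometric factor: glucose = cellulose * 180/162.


glucose = cellulose * 180/162
= 127.59 * 180/162
= 141.7667 g

141.7667 g


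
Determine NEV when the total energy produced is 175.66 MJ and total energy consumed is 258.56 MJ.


NEV = E_out - E_in
= 175.66 - 258.56
= -82.9000 MJ

-82.9000 MJ


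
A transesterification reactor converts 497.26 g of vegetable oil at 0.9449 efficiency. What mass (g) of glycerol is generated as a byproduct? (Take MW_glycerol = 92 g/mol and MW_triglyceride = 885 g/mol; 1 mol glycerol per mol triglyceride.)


glycerol = oil * conv * (92/885)
= 497.26 * 0.9449 * 92 / 885
= 48.8443 g

48.8443 g


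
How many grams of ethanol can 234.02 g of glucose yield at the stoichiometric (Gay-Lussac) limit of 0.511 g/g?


Theoretical ethanol yield: m_EtOH = 0.511 * m_glucose
m_EtOH = 0.511 * 234.02 = 119.5842 g

119.5842 g


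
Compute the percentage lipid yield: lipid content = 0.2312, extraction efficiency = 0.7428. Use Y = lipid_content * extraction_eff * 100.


Y = lipid_content * extraction_eff * 100
= 0.2312 * 0.7428 * 100
= 17.1735%

17.1735%


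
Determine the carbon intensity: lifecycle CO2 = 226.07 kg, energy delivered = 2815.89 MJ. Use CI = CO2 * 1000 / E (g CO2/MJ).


CI = CO2 * 1000 / E
= 226.07 * 1000 / 2815.89
= 80.2837 g CO2/MJ

80.2837 g CO2/MJ


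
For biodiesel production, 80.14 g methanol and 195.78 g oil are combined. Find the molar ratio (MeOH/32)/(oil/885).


Molar ratio = n_MeOH / n_oil = (MeOH/32) / (oil/885) = (MeOH * 885) / (32 * oil)
= (80.14 * 885) / (32 * 195.78)
= 11.3207

11.3207


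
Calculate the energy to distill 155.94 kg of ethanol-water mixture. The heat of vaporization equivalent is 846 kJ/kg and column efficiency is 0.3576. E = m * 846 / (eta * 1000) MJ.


E = m * 846 / (eta * 1000)
= 155.94 * 846 / (0.3576 * 1000)
= 368.9185 MJ

368.9185 MJ


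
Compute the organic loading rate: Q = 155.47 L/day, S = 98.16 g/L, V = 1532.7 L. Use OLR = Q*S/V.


OLR = Q * S / V
= 155.47 * 98.16 / 1532.7
= 9.9569 g/L/day

9.9569 g/L/day


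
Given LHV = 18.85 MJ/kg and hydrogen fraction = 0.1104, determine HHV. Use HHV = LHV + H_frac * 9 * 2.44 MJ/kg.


HHV = LHV + H_frac * 9 * 2.44
= 18.85 + 0.1104 * 9 * 2.44
= 21.2744 MJ/kg

21.2744 MJ/kg


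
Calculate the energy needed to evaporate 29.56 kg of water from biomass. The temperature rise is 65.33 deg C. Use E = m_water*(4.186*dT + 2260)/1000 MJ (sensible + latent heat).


E = m_water * (4.186 * dT + 2260) / 1000
= 29.56 * (4.186 * 65.33 + 2260) / 1000
= 74.8894 MJ

74.8894 MJ


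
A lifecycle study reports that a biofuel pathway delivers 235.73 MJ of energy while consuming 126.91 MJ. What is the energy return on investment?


EROI = E_out / E_in
= 235.73 / 126.91
= 1.8575

1.8575


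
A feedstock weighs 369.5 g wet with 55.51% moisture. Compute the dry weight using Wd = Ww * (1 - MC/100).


Wd = Ww * (1 - MC/100)
= 369.5 * (1 - 55.51/100)
= 164.3906 g

164.3906 g


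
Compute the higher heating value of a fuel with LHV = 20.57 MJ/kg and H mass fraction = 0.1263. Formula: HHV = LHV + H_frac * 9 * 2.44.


HHV = LHV + H_frac * 9 * 2.44
= 20.57 + 0.1263 * 9 * 2.44
= 23.3435 MJ/kg

23.3435 MJ/kg


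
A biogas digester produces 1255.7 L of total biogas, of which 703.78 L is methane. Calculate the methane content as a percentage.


CH4% = V_CH4 / V_total * 100
= 703.78 / 1255.7 * 100
= 56.0468%

56.0468%


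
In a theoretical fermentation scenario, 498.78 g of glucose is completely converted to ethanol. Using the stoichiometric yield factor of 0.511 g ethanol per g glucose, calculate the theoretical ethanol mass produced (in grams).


Theoretical ethanol yield: m_EtOH = 0.511 * m_glucose
m_EtOH = 0.511 * 498.78 = 254.8766 g

254.8766 g


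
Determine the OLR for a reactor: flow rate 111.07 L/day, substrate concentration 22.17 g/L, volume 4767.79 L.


OLR = Q * S / V
= 111.07 * 22.17 / 4767.79
= 0.5165 g/L/day

0.5165 g/L/day


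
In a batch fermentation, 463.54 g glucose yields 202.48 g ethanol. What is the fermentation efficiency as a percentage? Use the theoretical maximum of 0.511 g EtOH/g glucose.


Fermentation efficiency = (actual / (0.511 * glucose)) * 100
= (202.48 / (0.511 * 463.54)) * 100
= 85.4819%

85.4819%


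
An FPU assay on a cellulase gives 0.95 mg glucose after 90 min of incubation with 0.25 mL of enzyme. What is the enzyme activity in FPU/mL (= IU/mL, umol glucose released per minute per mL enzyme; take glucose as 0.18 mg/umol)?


Activity = glucose_mg / (0.18 mg/umol * V_mL * t_min)
= 0.95 / (0.18 * 0.25 * 90)
= 0.2346 FPU/mL

0.2346 FPU/mL


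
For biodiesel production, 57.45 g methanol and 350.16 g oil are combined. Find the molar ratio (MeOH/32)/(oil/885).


Molar ratio = n_MeOH / n_oil = (MeOH/32) / (oil/885) = (MeOH * 885) / (32 * oil)
= (57.45 * 885) / (32 * 350.16)
= 4.5375

4.5375


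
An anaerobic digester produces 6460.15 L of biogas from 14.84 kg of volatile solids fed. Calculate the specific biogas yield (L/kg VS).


Y = V / VS
= 6460.15 / 14.84
= 435.3201 L/kg VS

435.3201 L/kg VS


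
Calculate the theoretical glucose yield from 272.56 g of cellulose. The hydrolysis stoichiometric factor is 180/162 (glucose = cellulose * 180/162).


glucose = cellulose * 180/162
= 272.56 * 180/162
= 302.8444 g

302.8444 g


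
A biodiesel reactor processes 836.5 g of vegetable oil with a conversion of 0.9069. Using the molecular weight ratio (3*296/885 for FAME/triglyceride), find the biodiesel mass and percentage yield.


m_FAME = oil * conv * (3 * 296 / 885) = oil * conv * (888/885)
= 836.5 * 0.9069 * 888 / 885
= 761.1934 g
Y = m_FAME / oil * 100 = conv * (888/885) * 100
= 0.9069 * 888 / 885 * 100
= 91.00%

761.1934 g FAME; Y = 91.00%


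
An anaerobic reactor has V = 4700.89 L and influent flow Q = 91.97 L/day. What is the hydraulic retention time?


HRT = V / Q
= 4700.89 / 91.97
= 51.1133 days

51.1133 days


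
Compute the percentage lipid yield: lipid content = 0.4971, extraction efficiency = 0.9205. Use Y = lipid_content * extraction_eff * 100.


Y = lipid_content * extraction_eff * 100
= 0.4971 * 0.9205 * 100
= 45.7581%

45.7581%


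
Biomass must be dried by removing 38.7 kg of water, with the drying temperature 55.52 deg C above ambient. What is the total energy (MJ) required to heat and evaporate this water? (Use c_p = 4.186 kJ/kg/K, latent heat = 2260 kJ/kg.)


E = m_water * (4.186 * dT + 2260) / 1000
= 38.7 * (4.186 * 55.52 + 2260) / 1000
= 96.4561 MJ

96.4561 MJ


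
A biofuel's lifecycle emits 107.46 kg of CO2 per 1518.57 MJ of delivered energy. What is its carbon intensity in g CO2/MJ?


CI = CO2 * 1000 / E
= 107.46 * 1000 / 1518.57
= 70.7639 g CO2/MJ

70.7639 g CO2/MJ


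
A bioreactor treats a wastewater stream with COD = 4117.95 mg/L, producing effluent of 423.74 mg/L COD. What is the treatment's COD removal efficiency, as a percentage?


eta = (COD_in - COD_out) / COD_in * 100
= (4117.95 - 423.74) / 4117.95 * 100
= 89.7099%

89.7099%


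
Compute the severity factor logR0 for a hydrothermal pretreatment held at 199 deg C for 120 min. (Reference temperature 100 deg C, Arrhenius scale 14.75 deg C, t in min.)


logR0 = log10(t * exp((T - 100) / 14.75))
= log10(120 * exp((199 - 100) / 14.75))
= 4.9941

4.9941


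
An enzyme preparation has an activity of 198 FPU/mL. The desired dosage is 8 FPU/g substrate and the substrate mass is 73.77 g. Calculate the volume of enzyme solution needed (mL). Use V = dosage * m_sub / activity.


V = dosage * m_sub / activity
V = 8 * 73.77 / 198
V = 2.9806 mL

2.9806 mL


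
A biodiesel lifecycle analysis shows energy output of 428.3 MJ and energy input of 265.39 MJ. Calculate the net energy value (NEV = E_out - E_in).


NEV = E_out - E_in
= 428.3 - 265.39
= 162.9100 MJ

162.9100 MJ


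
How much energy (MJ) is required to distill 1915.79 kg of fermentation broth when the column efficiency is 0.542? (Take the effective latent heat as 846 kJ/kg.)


E = m * 846 / (eta * 1000)
= 1915.79 * 846 / (0.542 * 1000)
= 2990.3290 MJ

2990.3290 MJ


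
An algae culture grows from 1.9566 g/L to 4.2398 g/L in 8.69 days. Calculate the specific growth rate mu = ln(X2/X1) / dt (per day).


mu = ln(X2/X1) / dt
= ln(4.2398/1.9566) / 8.69
= 0.0890 per day

0.0890 per day


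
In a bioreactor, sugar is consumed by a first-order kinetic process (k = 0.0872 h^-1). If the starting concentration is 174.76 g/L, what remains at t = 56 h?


S = S0 * exp(-k * t)
S = 174.76 * exp(-0.0872 * 56)
S = 1.3234 g/L

1.3234 g/L


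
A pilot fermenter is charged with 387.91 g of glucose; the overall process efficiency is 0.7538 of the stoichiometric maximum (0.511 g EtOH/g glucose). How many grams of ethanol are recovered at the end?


Actual ethanol: m = 0.511 * 387.91 * 0.7538
m = 149.4198 g

149.4198 g


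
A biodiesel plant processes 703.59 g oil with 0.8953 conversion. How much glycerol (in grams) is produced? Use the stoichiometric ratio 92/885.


glycerol = oil * conv * (92/885)
= 703.59 * 0.8953 * 92 / 885
= 65.4836 g

65.4836 g


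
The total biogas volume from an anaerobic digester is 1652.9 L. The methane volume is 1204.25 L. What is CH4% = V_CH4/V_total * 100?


CH4% = V_CH4 / V_total * 100
= 1204.25 / 1652.9 * 100
= 72.8568%

72.8568%


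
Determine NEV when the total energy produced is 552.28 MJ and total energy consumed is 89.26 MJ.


NEV = E_out - E_in
= 552.28 - 89.26
= 463.0200 MJ

463.0200 MJ


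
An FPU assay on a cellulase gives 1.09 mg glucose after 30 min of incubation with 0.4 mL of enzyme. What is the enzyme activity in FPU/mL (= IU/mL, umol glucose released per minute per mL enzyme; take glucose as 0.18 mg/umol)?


Activity = glucose_mg / (0.18 mg/umol * V_mL * t_min)
= 1.09 / (0.18 * 0.4 * 30)
= 0.5046 FPU/mL

0.5046 FPU/mL


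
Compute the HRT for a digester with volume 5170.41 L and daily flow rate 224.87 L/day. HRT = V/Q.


HRT = V / Q
= 5170.41 / 224.87
= 22.9929 days

22.9929 days


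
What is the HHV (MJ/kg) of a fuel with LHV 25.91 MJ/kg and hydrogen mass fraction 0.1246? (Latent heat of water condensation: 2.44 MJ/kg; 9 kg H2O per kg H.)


HHV = LHV + H_frac * 9 * 2.44
= 25.91 + 0.1246 * 9 * 2.44
= 28.6462 MJ/kg

28.6462 MJ/kg


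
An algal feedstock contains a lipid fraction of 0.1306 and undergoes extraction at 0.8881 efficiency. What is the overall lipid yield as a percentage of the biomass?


Y = lipid_content * extraction_eff * 100
= 0.1306 * 0.8881 * 100
= 11.5986%

11.5986%


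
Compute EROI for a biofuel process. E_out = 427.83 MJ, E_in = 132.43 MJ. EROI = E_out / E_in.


EROI = E_out / E_in
= 427.83 / 132.43
= 3.2306

3.2306


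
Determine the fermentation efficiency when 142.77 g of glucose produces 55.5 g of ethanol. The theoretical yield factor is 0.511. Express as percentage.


Fermentation efficiency = (actual / (0.511 * glucose)) * 100
= (55.5 / (0.511 * 142.77)) * 100
= 76.0738%

76.0738%


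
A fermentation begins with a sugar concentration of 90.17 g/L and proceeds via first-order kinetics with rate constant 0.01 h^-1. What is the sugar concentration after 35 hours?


S = S0 * exp(-k * t)
S = 90.17 * exp(-0.01 * 35)
S = 63.5417 g/L

63.5417 g/L


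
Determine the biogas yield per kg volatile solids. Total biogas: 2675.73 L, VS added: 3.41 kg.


Y = V / VS
= 2675.73 / 3.41
= 784.6716 L/kg VS

784.6716 L/kg VS


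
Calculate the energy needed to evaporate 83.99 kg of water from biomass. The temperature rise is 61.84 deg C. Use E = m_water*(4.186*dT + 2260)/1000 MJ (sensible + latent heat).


E = m_water * (4.186 * dT + 2260) / 1000
= 83.99 * (4.186 * 61.84 + 2260) / 1000
= 211.5592 MJ

211.5592 MJ


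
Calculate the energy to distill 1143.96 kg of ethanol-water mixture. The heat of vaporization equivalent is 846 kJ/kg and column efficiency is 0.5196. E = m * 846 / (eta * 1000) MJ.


E = m * 846 / (eta * 1000)
= 1143.96 * 846 / (0.5196 * 1000)
= 1862.5677 MJ

1862.5677 MJ


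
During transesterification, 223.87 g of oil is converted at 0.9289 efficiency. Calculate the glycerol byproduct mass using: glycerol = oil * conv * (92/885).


glycerol = oil * conv * (92/885)
= 223.87 * 0.9289 * 92 / 885
= 21.6177 g

21.6177 g


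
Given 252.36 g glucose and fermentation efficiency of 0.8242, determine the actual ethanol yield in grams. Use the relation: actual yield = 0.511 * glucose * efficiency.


Actual ethanol: m = 0.511 * 252.36 * 0.8242
m = 106.2855 g

106.2855 g


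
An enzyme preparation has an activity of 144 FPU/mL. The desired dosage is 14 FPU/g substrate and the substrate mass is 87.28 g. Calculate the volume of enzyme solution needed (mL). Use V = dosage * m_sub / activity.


V = dosage * m_sub / activity
V = 14 * 87.28 / 144
V = 8.4856 mL

8.4856 mL


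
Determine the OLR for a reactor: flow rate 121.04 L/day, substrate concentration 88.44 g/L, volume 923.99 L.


OLR = Q * S / V
= 121.04 * 88.44 / 923.99
= 11.5854 g/L/day

11.5854 g/L/day


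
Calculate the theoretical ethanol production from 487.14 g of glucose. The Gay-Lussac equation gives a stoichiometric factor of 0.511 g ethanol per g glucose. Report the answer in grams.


Theoretical ethanol yield: m_EtOH = 0.511 * m_glucose
m_EtOH = 0.511 * 487.14 = 248.9285 g

248.9285 g


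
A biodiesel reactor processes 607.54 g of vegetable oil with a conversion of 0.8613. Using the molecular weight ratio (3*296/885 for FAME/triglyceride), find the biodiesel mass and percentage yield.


m_FAME = oil * conv * (3 * 296 / 885) = oil * conv * (888/885)
= 607.54 * 0.8613 * 888 / 885
= 525.0480 g
Y = m_FAME / oil * 100 = conv * (888/885) * 100
= 0.8613 * 888 / 885 * 100
= 86.42%

525.0480 g FAME; Y = 86.42%


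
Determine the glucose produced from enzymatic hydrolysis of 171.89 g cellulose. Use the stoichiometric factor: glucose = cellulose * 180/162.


glucose = cellulose * 180/162
= 171.89 * 180/162
= 190.9889 g

190.9889 g


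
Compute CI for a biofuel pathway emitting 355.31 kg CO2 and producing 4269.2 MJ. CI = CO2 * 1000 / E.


CI = CO2 * 1000 / E
= 355.31 * 1000 / 4269.2
= 83.2264 g CO2/MJ

83.2264 g CO2/MJ


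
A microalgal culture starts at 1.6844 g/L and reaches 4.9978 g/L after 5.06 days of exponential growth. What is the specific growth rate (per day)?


mu = ln(X2/X1) / dt
= ln(4.9978/1.6844) / 5.06
= 0.2149 per day

0.2149 per day


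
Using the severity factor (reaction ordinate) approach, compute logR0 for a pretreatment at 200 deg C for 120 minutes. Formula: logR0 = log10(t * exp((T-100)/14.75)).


logR0 = log10(t * exp((T - 100) / 14.75))
= log10(120 * exp((200 - 100) / 14.75))
= 5.0236

5.0236


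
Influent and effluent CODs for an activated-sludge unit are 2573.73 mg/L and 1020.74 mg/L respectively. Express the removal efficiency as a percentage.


eta = (COD_in - COD_out) / COD_in * 100
= (2573.73 - 1020.74) / 2573.73 * 100
= 60.3401%

60.3401%


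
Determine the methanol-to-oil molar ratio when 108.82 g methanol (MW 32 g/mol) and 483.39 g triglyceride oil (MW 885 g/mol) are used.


Molar ratio = n_MeOH / n_oil = (MeOH/32) / (oil/885) = (MeOH * 885) / (32 * oil)
= (108.82 * 885) / (32 * 483.39)
= 6.2259

6.2259


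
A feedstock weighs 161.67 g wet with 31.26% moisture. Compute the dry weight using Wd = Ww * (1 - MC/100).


Wd = Ww * (1 - MC/100)
= 161.67 * (1 - 31.26/100)
= 111.1320 g

111.1320 g


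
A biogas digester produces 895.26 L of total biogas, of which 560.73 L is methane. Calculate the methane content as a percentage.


CH4% = V_CH4 / V_total * 100
= 560.73 / 895.26 * 100
= 62.6332%

62.6332%


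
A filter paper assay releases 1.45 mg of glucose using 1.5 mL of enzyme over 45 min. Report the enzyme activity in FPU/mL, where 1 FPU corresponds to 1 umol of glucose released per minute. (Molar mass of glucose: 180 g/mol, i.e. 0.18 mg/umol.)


Activity = glucose_mg / (0.18 mg/umol * V_mL * t_min)
= 1.45 / (0.18 * 1.5 * 45)
= 0.1193 FPU/mL

0.1193 FPU/mL


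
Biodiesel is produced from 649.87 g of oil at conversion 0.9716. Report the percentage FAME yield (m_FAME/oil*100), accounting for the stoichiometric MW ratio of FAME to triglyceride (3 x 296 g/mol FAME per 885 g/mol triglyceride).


m_FAME = oil * conv * (3 * 296 / 885) = oil * conv * (888/885)
= 649.87 * 0.9716 * 888 / 885
= 633.5541 g
Y = m_FAME / oil * 100 = conv * (888/885) * 100
= 0.9716 * 888 / 885 * 100
= 97.49%

97.49%


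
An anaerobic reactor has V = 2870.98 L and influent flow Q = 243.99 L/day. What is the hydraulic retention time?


HRT = V / Q
= 2870.98 / 243.99
= 11.7668 days

11.7668 days


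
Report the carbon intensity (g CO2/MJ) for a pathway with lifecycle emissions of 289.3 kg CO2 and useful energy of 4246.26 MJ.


CI = CO2 * 1000 / E
= 289.3 * 1000 / 4246.26
= 68.1305 g CO2/MJ

68.1305 g CO2/MJ


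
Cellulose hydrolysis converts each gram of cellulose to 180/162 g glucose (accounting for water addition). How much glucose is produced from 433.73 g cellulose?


glucose = cellulose * 180/162
= 433.73 * 180/162
= 481.9222 g

481.9222 g


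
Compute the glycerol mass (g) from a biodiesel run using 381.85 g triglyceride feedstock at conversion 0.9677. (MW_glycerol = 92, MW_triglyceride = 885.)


glycerol = oil * conv * (92/885)
= 381.85 * 0.9677 * 92 / 885
= 38.4130 g

38.4130 g


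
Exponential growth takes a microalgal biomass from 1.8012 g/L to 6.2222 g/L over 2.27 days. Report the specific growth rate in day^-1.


mu = ln(X2/X1) / dt
= ln(6.2222/1.8012) / 2.27
= 0.5461 per day

0.5461 per day


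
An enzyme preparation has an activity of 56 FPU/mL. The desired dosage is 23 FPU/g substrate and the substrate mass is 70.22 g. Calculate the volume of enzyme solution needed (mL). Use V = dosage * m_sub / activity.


V = dosage * m_sub / activity
V = 23 * 70.22 / 56
V = 28.8404 mL

28.8404 mL


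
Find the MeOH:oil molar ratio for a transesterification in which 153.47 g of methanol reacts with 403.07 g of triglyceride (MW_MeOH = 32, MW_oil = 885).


Molar ratio = n_MeOH / n_oil = (MeOH/32) / (oil/885) = (MeOH * 885) / (32 * oil)
= (153.47 * 885) / (32 * 403.07)
= 10.5302

10.5302


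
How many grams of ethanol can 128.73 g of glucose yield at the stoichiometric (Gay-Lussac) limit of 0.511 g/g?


Theoretical ethanol yield: m_EtOH = 0.511 * m_glucose
m_EtOH = 0.511 * 128.73 = 65.7810 g

65.7810 g


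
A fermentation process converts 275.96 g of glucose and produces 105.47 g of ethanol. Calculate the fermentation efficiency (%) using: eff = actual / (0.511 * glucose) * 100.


Fermentation efficiency = (actual / (0.511 * glucose)) * 100
= (105.47 / (0.511 * 275.96)) * 100
= 74.7932%

74.7932%


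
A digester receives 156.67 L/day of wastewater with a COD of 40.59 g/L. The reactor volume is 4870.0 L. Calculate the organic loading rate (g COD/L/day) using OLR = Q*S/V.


OLR = Q * S / V
= 156.67 * 40.59 / 4870.0
= 1.3058 g/L/day

1.3058 g/L/day


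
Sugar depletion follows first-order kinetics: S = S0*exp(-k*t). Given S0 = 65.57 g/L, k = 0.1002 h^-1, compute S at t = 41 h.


S = S0 * exp(-k * t)
S = 65.57 * exp(-0.1002 * 41)
S = 1.0778 g/L

1.0778 g/L


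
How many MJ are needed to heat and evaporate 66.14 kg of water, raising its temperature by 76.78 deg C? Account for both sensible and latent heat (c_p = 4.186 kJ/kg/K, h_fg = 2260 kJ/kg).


E = m_water * (4.186 * dT + 2260) / 1000
= 66.14 * (4.186 * 76.78 + 2260) / 1000
= 170.7339 MJ

170.7339 MJ


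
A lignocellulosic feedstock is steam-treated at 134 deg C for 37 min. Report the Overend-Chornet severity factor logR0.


logR0 = log10(t * exp((T - 100) / 14.75))
= log10(37 * exp((134 - 100) / 14.75))
= 2.5693

2.5693


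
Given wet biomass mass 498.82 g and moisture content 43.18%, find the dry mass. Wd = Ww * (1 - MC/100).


Wd = Ww * (1 - MC/100)
= 498.82 * (1 - 43.18/100)
= 283.4295 g

283.4295 g


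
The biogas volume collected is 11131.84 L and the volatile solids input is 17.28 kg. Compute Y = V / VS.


Y = V / VS
= 11131.84 / 17.28
= 644.2037 L/kg VS

644.2037 L/kg VS


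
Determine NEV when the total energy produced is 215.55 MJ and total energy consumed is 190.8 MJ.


NEV = E_out - E_in
= 215.55 - 190.8
= 24.7500 MJ

24.7500 MJ


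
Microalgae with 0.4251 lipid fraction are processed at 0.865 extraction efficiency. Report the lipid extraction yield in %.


Y = lipid_content * extraction_eff * 100
= 0.4251 * 0.865 * 100
= 36.7711%

36.7711%


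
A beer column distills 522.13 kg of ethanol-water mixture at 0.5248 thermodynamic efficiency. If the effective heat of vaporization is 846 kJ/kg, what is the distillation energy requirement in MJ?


E = m * 846 / (eta * 1000)
= 522.13 * 846 / (0.5248 * 1000)
= 841.6958 MJ

841.6958 MJ


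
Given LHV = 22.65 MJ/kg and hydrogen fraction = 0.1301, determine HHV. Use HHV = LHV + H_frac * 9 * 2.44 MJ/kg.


HHV = LHV + H_frac * 9 * 2.44
= 22.65 + 0.1301 * 9 * 2.44
= 25.5070 MJ/kg

25.5070 MJ/kg


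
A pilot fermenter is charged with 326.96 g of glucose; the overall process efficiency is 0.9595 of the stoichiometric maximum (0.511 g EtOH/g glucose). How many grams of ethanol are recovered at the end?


Actual ethanol: m = 0.511 * 326.96 * 0.9595
m = 160.3100 g

160.3100 g


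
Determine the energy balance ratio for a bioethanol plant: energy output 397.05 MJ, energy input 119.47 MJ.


EROI = E_out / E_in
= 397.05 / 119.47
= 3.3234

3.3234


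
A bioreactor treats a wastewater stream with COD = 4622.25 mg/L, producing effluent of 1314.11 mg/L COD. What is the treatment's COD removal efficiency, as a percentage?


eta = (COD_in - COD_out) / COD_in * 100
= (4622.25 - 1314.11) / 4622.25 * 100
= 71.5699%

71.5699%


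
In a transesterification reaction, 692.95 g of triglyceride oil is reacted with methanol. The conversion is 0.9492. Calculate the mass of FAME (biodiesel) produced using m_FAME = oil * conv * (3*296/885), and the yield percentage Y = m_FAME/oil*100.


m_FAME = oil * conv * (3 * 296 / 885) = oil * conv * (888/885)
= 692.95 * 0.9492 * 888 / 885
= 659.9778 g
Y = m_FAME / oil * 100 = conv * (888/885) * 100
= 0.9492 * 888 / 885 * 100
= 95.24%

659.9778 g FAME; Y = 95.24%


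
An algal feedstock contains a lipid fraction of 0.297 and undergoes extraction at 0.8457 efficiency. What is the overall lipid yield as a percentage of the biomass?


Y = lipid_content * extraction_eff * 100
= 0.297 * 0.8457 * 100
= 25.1173%

25.1173%


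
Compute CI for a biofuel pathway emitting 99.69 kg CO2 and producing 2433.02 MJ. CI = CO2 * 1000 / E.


CI = CO2 * 1000 / E
= 99.69 * 1000 / 2433.02
= 40.9738 g CO2/MJ

40.9738 g CO2/MJ


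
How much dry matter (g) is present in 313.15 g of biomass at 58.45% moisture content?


Wd = Ww * (1 - MC/100)
= 313.15 * (1 - 58.45/100)
= 130.1138 g

130.1138 g


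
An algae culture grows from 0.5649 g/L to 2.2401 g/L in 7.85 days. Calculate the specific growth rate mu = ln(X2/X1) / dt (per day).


mu = ln(X2/X1) / dt
= ln(2.2401/0.5649) / 7.85
= 0.1755 per day

0.1755 per day


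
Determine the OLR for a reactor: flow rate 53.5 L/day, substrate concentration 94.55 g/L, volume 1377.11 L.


OLR = Q * S / V
= 53.5 * 94.55 / 1377.11
= 3.6732 g/L/day

3.6732 g/L/day


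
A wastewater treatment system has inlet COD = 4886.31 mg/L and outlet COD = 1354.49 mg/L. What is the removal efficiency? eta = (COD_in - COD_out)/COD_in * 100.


eta = (COD_in - COD_out) / COD_in * 100
= (4886.31 - 1354.49) / 4886.31 * 100
= 72.2799%

72.2799%


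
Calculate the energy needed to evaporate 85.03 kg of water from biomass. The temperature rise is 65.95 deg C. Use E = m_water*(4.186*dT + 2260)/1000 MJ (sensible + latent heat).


E = m_water * (4.186 * dT + 2260) / 1000
= 85.03 * (4.186 * 65.95 + 2260) / 1000
= 215.6418 MJ

215.6418 MJ


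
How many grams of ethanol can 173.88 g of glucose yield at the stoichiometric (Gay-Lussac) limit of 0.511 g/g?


Theoretical ethanol yield: m_EtOH = 0.511 * m_glucose
m_EtOH = 0.511 * 173.88 = 88.8527 g

88.8527 g


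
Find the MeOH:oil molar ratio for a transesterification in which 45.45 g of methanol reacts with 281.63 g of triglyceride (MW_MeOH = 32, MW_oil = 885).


Molar ratio = n_MeOH / n_oil = (MeOH/32) / (oil/885) = (MeOH * 885) / (32 * oil)
= (45.45 * 885) / (32 * 281.63)
= 4.4632

4.4632


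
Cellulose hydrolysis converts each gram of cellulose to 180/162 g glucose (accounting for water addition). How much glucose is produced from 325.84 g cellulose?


glucose = cellulose * 180/162
= 325.84 * 180/162
= 362.0444 g

362.0444 g


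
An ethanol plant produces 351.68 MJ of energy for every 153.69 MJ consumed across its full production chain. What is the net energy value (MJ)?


NEV = E_out - E_in
= 351.68 - 153.69
= 197.9900 MJ

197.9900 MJ


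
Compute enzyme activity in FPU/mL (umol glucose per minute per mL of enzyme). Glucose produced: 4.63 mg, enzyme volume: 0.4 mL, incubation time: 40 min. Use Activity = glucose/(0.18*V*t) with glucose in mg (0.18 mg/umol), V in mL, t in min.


Activity = glucose_mg / (0.18 mg/umol * V_mL * t_min)
= 4.63 / (0.18 * 0.4 * 40)
= 1.6076 FPU/mL

1.6076 FPU/mL


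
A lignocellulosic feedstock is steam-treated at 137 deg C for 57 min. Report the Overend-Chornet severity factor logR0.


logR0 = log10(t * exp((T - 100) / 14.75))
= log10(57 * exp((137 - 100) / 14.75))
= 2.8453

2.8453


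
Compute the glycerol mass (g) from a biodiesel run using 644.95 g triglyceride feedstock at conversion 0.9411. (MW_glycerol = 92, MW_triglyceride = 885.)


glycerol = oil * conv * (92/885)
= 644.95 * 0.9411 * 92 / 885
= 63.0967 g

63.0967 g


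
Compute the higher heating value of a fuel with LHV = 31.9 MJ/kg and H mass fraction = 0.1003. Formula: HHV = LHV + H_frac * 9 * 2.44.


HHV = LHV + H_frac * 9 * 2.44
= 31.9 + 0.1003 * 9 * 2.44
= 34.1026 MJ/kg

34.1026 MJ/kg


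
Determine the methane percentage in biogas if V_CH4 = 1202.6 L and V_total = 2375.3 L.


CH4% = V_CH4 / V_total * 100
= 1202.6 / 2375.3 * 100
= 50.6294%

50.6294%


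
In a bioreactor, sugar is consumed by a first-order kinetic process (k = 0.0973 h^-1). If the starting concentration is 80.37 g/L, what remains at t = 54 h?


S = S0 * exp(-k * t)
S = 80.37 * exp(-0.0973 * 54)
S = 0.4200 g/L

0.4200 g/L


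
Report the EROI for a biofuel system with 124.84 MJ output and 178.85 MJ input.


EROI = E_out / E_in
= 124.84 / 178.85
= 0.6980

0.6980


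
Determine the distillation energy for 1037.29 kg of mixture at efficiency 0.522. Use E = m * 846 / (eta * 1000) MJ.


E = m * 846 / (eta * 1000)
= 1037.29 * 846 / (0.522 * 1000)
= 1681.1252 MJ

1681.1252 MJ


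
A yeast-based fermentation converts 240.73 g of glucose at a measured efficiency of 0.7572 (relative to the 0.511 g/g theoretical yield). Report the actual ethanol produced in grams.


Actual ethanol: m = 0.511 * 240.73 * 0.7572
m = 93.1455 g

93.1455 g


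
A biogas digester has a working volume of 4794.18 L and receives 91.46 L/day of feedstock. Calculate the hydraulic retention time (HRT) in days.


HRT = V / Q
= 4794.18 / 91.46
= 52.4183 days

52.4183 days


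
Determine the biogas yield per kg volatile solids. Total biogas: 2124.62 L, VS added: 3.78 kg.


Y = V / VS
= 2124.62 / 3.78
= 562.0688 L/kg VS

562.0688 L/kg VS


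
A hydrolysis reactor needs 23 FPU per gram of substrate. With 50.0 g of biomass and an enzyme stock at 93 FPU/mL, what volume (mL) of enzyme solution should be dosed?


V = dosage * m_sub / activity
V = 23 * 50.0 / 93
V = 12.3656 mL

12.3656 mL


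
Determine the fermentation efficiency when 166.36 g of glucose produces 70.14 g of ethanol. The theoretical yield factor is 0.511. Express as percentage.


Fermentation efficiency = (actual / (0.511 * glucose)) * 100
= (70.14 / (0.511 * 166.36)) * 100
= 82.5080%

82.5080%


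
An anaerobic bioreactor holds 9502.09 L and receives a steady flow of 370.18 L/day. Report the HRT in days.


HRT = V / Q
= 9502.09 / 370.18
= 25.6688 days

25.6688 days


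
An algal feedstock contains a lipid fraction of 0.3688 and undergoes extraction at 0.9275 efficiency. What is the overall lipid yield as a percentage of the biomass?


Y = lipid_content * extraction_eff * 100
= 0.3688 * 0.9275 * 100
= 34.2062%

34.2062%


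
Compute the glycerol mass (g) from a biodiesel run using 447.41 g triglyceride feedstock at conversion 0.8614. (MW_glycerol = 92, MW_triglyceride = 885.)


glycerol = oil * conv * (92/885)
= 447.41 * 0.8614 * 92 / 885
= 40.0641 g

40.0641 g


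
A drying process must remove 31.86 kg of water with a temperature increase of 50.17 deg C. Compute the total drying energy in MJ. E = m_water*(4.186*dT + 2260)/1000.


E = m_water * (4.186 * dT + 2260) / 1000
= 31.86 * (4.186 * 50.17 + 2260) / 1000
= 78.6946 MJ

78.6946 MJ


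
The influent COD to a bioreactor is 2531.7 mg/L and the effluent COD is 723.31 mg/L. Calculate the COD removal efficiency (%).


eta = (COD_in - COD_out) / COD_in * 100
= (2531.7 - 723.31) / 2531.7 * 100
= 71.4299%

71.4299%


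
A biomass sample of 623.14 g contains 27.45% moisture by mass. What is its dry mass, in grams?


Wd = Ww * (1 - MC/100)
= 623.14 * (1 - 27.45/100)
= 452.0881 g

452.0881 g


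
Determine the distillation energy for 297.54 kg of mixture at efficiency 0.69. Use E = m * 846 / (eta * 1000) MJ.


E = m * 846 / (eta * 1000)
= 297.54 * 846 / (0.69 * 1000)
= 364.8099 MJ

364.8099 MJ


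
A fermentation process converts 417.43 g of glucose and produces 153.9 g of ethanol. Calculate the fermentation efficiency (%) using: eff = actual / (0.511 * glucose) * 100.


Fermentation efficiency = (actual / (0.511 * glucose)) * 100
= (153.9 / (0.511 * 417.43)) * 100
= 72.1496%

72.1496%


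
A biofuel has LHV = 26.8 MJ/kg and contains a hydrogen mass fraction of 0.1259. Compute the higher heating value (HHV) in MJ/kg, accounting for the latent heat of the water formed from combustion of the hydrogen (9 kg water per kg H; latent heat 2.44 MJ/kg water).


HHV = LHV + H_frac * 9 * 2.44
= 26.8 + 0.1259 * 9 * 2.44
= 29.5648 MJ/kg

29.5648 MJ/kg


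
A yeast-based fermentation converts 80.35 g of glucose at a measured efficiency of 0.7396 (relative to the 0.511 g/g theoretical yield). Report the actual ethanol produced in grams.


Actual ethanol: m = 0.511 * 80.35 * 0.7396
m = 30.3671 g

30.3671 g


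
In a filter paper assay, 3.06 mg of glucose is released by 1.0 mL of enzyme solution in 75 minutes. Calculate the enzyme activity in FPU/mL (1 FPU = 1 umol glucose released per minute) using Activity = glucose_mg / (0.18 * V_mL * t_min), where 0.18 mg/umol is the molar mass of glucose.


Activity = glucose_mg / (0.18 mg/umol * V_mL * t_min)
= 3.06 / (0.18 * 1.0 * 75)
= 0.2267 FPU/mL

0.2267 FPU/mL


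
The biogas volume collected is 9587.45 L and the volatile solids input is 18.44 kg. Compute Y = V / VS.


Y = V / VS
= 9587.45 / 18.44
= 519.9268 L/kg VS

519.9268 L/kg VS


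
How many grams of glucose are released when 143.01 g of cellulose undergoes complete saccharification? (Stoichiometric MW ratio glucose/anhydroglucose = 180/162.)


glucose = cellulose * 180/162
= 143.01 * 180/162
= 158.9000 g

158.9000 g


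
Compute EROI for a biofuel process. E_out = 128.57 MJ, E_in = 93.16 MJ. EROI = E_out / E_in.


EROI = E_out / E_in
= 128.57 / 93.16
= 1.3801

1.3801


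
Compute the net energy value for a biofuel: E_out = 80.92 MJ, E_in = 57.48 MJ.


NEV = E_out - E_in
= 80.92 - 57.48
= 23.4400 MJ

23.4400 MJ


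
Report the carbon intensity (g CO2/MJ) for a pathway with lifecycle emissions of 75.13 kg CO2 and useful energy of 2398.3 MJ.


CI = CO2 * 1000 / E
= 75.13 * 1000 / 2398.3
= 31.3264 g CO2/MJ

31.3264 g CO2/MJ


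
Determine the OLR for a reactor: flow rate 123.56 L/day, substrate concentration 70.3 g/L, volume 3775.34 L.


OLR = Q * S / V
= 123.56 * 70.3 / 3775.34
= 2.3008 g/L/day

2.3008 g/L/day


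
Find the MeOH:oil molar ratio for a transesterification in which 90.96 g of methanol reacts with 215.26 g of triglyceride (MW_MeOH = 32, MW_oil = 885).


Molar ratio = n_MeOH / n_oil = (MeOH/32) / (oil/885) = (MeOH * 885) / (32 * oil)
= (90.96 * 885) / (32 * 215.26)
= 11.6864

11.6864


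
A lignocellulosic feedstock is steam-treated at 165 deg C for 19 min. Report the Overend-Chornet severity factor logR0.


logR0 = log10(t * exp((T - 100) / 14.75))
= log10(19 * exp((165 - 100) / 14.75))
= 3.1926

3.1926


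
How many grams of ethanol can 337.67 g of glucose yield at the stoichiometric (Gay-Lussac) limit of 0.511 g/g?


Theoretical ethanol yield: m_EtOH = 0.511 * m_glucose
m_EtOH = 0.511 * 337.67 = 172.5494 g

172.5494 g


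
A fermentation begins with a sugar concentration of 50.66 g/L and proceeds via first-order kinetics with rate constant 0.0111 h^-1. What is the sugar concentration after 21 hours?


S = S0 * exp(-k * t)
S = 50.66 * exp(-0.0111 * 21)
S = 40.1265 g/L

40.1265 g/L


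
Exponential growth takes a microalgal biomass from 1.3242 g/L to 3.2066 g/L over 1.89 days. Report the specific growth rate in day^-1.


mu = ln(X2/X1) / dt
= ln(3.2066/1.3242) / 1.89
= 0.4679 per day

0.4679 per day


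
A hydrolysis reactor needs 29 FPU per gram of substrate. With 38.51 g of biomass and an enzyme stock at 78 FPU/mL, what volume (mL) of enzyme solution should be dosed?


V = dosage * m_sub / activity
V = 29 * 38.51 / 78
V = 14.3178 mL

14.3178 mL


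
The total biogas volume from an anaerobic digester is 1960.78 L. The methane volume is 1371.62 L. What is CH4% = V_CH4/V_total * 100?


CH4% = V_CH4 / V_total * 100
= 1371.62 / 1960.78 * 100
= 69.9528%

69.9528%


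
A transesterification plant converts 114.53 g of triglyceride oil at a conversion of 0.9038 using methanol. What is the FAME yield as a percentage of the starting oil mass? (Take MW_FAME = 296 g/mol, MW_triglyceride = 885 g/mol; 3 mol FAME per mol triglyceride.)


m_FAME = oil * conv * (3 * 296 / 885) = oil * conv * (888/885)
= 114.53 * 0.9038 * 888 / 885
= 103.8631 g
Y = m_FAME / oil * 100 = conv * (888/885) * 100
= 0.9038 * 888 / 885 * 100
= 90.69%

90.69%


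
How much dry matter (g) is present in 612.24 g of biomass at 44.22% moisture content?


Wd = Ww * (1 - MC/100)
= 612.24 * (1 - 44.22/100)
= 341.5075 g

341.5075 g


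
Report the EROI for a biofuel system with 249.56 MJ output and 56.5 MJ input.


EROI = E_out / E_in
= 249.56 / 56.5
= 4.4170

4.4170


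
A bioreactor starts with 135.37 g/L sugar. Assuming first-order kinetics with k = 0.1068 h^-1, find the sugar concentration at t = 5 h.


S = S0 * exp(-k * t)
S = 135.37 * exp(-0.1068 * 5)
S = 79.3614 g/L

79.3614 g/L


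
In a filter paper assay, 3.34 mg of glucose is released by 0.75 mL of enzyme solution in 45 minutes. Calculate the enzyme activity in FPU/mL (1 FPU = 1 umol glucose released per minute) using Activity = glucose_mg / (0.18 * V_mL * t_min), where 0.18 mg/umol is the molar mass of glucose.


Activity = glucose_mg / (0.18 mg/umol * V_mL * t_min)
= 3.34 / (0.18 * 0.75 * 45)
= 0.5498 FPU/mL

0.5498 FPU/mL


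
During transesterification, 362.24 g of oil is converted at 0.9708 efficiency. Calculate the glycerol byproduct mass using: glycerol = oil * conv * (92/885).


glycerol = oil * conv * (92/885)
= 362.24 * 0.9708 * 92 / 885
= 36.5570 g

36.5570 g


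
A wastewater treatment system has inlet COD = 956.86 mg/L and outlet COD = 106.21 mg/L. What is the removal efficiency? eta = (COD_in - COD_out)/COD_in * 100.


eta = (COD_in - COD_out) / COD_in * 100
= (956.86 - 106.21) / 956.86 * 100
= 88.9002%

88.9002%


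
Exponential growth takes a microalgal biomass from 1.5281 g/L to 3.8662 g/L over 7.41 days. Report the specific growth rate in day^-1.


mu = ln(X2/X1) / dt
= ln(3.8662/1.5281) / 7.41
= 0.1253 per day

0.1253 per day


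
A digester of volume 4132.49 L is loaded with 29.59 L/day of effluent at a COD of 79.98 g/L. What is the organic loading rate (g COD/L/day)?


OLR = Q * S / V
= 29.59 * 79.98 / 4132.49
= 0.5727 g/L/day

0.5727 g/L/day
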